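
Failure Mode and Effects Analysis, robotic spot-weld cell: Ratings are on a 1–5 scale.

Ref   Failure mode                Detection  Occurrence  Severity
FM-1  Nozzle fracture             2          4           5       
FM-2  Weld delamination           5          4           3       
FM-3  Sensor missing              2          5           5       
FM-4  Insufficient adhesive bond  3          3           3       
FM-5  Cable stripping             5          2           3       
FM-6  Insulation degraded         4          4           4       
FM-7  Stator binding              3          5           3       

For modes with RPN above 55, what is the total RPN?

RPN = Severity × Occurrence × Detection:
  FM-1: 5 × 4 × 2 = 40
  FM-2: 3 × 4 × 5 = 60
  FM-3: 5 × 5 × 2 = 50
  FM-4: 3 × 3 × 3 = 27
  FM-5: 3 × 2 × 5 = 30
  FM-6: 4 × 4 × 4 = 64
  FM-7: 3 × 5 × 3 = 45
RPN > 55: FM-2 (60), FM-6 (64).
Sum: 60 + 64 = 124.

124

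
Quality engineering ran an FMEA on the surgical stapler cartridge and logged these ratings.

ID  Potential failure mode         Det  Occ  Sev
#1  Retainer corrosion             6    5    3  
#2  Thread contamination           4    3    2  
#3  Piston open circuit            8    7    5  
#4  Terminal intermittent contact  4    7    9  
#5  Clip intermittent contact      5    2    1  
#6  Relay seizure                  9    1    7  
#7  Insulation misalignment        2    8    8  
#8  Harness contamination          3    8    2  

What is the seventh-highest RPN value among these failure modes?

RPN = Severity × Occurrence × Detection:
  #1: 3 × 5 × 6 = 90
  #2: 2 × 3 × 4 = 24
  #3: 5 × 7 × 8 = 280
  #4: 9 × 7 × 4 = 252
  #5: 1 × 2 × 5 = 10
  #6: 7 × 1 × 9 = 63
  #7: 8 × 8 × 2 = 128
  #8: 2 × 8 × 3 = 48
Sorted descending: 280, 252, 128, 90, 63, 48, 24, 10.
The seventh-highest RPN is 24 (#2).

24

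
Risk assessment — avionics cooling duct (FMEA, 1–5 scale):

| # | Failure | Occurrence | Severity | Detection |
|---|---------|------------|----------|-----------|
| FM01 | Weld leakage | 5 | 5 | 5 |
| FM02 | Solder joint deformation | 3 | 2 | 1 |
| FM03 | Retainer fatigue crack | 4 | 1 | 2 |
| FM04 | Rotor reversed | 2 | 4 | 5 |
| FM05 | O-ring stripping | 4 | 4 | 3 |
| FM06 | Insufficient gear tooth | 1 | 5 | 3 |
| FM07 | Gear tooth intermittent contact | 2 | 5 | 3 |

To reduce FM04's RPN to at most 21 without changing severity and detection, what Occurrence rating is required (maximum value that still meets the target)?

1

FM04: S=4, O=2, D=5 → current RPN = 40.
Fixed product = 20. Need 20 × O ≤ 21, so O ≤ 21/20 = 1.05.
Maximum integer Occurrence rating = 1 (gives RPN 20; O=2 would give 40 > 21).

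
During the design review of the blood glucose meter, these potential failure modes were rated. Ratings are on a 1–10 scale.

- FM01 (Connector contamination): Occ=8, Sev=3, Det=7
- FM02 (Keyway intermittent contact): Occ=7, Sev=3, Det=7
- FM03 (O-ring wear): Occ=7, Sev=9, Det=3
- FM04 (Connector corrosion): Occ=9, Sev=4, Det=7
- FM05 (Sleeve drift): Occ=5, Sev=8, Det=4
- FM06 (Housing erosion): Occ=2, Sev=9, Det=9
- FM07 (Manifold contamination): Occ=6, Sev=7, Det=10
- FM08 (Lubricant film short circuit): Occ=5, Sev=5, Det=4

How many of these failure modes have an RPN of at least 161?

RPN = Severity × Occurrence × Detection:
  FM01: 3 × 8 × 7 = 168
  FM02: 3 × 7 × 7 = 147
  FM03: 9 × 7 × 3 = 189
  FM04: 4 × 9 × 7 = 252
  FM05: 8 × 5 × 4 = 160
  FM06: 9 × 2 × 9 = 162
  FM07: 7 × 6 × 10 = 420
  FM08: 5 × 5 × 4 = 100
Modes with RPN ≥ 161: FM01 (168), FM03 (189), FM04 (252), FM06 (162), FM07 (420) → 5.

5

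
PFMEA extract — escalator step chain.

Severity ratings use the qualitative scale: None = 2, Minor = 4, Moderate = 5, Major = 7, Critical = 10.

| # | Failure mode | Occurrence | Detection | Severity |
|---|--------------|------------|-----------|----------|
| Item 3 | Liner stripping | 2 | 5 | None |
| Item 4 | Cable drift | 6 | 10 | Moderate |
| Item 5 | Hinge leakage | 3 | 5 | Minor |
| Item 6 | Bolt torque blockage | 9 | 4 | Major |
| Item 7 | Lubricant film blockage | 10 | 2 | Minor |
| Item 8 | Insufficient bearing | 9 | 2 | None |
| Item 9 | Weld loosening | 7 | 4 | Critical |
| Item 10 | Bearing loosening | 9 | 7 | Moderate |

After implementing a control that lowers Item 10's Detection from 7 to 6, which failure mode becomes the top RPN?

Item 4

RPN = Severity × Occurrence × Detection:
  Item 3: 2 × 2 × 5 = 20
  Item 4: 5 × 6 × 10 = 300
  Item 5: 4 × 3 × 5 = 60
  Item 6: 7 × 9 × 4 = 252
  Item 7: 4 × 10 × 2 = 80
  Item 8: 2 × 9 × 2 = 36
  Item 9: 10 × 7 × 4 = 280
  Item 10: 5 × 9 × 7 = 315
After action: Item 10 → 5 × 9 × 6 = 270.
Revised RPNs: Item 4=300, Item 9=280, Item 10=270, Item 6=252, Item 7=80, Item 5=60, Item 8=36, Item 3=20.
Highest is now Item 4 (300).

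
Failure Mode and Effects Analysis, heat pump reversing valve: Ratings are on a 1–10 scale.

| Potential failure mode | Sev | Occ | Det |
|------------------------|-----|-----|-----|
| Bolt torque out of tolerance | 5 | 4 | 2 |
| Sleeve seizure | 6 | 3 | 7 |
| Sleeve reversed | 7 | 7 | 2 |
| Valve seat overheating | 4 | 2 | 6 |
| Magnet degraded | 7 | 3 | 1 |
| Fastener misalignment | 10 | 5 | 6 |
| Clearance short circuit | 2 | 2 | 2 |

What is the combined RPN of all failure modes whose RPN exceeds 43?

RPN = Severity × Occurrence × Detection:
  Bolt torque out of tolerance: 5 × 4 × 2 = 40
  Sleeve seizure: 6 × 3 × 7 = 126
  Sleeve reversed: 7 × 7 × 2 = 98
  Valve seat overheating: 4 × 2 × 6 = 48
  Magnet degraded: 7 × 3 × 1 = 21
  Fastener misalignment: 10 × 5 × 6 = 300
  Clearance short circuit: 2 × 2 × 2 = 8
RPN > 43: Sleeve seizure (126), Sleeve reversed (98), Valve seat overheating (48), Fastener misalignment (300).
Sum: 126 + 98 + 48 + 300 = 572.

572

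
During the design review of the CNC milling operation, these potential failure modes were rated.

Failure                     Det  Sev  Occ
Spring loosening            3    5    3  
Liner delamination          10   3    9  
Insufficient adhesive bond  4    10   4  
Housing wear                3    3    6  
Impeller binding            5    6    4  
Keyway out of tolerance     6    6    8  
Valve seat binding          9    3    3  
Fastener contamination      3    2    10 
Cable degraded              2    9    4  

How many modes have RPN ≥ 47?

8

RPN = Severity × Occurrence × Detection:
  Spring loosening: 5 × 3 × 3 = 45
  Liner delamination: 3 × 9 × 10 = 270
  Insufficient adhesive bond: 10 × 4 × 4 = 160
  Housing wear: 3 × 6 × 3 = 54
  Impeller binding: 6 × 4 × 5 = 120
  Keyway out of tolerance: 6 × 8 × 6 = 288
  Valve seat binding: 3 × 3 × 9 = 81
  Fastener contamination: 2 × 10 × 3 = 60
  Cable degraded: 9 × 4 × 2 = 72
Modes with RPN ≥ 47: Liner delamination (270), Insufficient adhesive bond (160), Housing wear (54), Impeller binding (120), Keyway out of tolerance (288), Valve seat binding (81), Fastener contamination (60), Cable degraded (72) → 8.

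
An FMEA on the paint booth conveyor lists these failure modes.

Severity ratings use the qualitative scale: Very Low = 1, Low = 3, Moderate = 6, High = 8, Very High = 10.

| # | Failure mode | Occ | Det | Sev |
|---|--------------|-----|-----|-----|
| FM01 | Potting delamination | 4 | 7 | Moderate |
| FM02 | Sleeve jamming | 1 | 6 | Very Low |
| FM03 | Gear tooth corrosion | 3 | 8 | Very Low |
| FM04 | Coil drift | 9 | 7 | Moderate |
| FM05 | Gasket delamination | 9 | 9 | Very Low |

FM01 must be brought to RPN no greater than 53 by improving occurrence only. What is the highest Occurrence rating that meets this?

FM01: S=6, O=4, D=7 → current RPN = 168.
Fixed product = 42. Need 42 × O ≤ 53, so O ≤ 53/42 = 1.26.
Maximum integer Occurrence rating = 1 (gives RPN 42; O=2 would give 84 > 53).

1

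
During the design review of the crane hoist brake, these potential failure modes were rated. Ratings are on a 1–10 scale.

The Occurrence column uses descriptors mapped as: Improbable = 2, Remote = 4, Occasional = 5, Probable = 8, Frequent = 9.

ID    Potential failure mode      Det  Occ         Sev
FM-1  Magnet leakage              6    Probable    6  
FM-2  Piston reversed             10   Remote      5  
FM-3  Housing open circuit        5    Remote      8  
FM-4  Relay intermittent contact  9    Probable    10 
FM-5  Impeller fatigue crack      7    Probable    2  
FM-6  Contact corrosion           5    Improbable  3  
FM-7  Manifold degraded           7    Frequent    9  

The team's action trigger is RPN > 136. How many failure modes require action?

5

RPN = Severity × Occurrence × Detection:
  FM-1: 6 × 8 × 6 = 288
  FM-2: 5 × 4 × 10 = 200
  FM-3: 8 × 4 × 5 = 160
  FM-4: 10 × 8 × 9 = 720
  FM-5: 2 × 8 × 7 = 112
  FM-6: 3 × 2 × 5 = 30
  FM-7: 9 × 9 × 7 = 567
Modes with RPN > 136: FM-1 (288), FM-2 (200), FM-3 (160), FM-4 (720), FM-7 (567) → 5.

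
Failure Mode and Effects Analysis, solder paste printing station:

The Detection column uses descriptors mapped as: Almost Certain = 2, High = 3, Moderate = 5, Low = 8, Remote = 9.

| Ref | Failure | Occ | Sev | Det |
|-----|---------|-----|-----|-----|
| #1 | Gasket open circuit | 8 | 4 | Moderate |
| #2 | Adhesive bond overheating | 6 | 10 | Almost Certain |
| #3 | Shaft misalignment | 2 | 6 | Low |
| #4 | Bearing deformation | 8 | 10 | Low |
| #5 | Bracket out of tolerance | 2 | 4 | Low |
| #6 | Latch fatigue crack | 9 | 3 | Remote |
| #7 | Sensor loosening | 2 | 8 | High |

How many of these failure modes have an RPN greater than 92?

RPN = Severity × Occurrence × Detection:
  #1: 4 × 8 × 5 = 160
  #2: 10 × 6 × 2 = 120
  #3: 6 × 2 × 8 = 96
  #4: 10 × 8 × 8 = 640
  #5: 4 × 2 × 8 = 64
  #6: 3 × 9 × 9 = 243
  #7: 8 × 2 × 3 = 48
Modes with RPN > 92: #1 (160), #2 (120), #3 (96), #4 (640), #6 (243) → 5.

5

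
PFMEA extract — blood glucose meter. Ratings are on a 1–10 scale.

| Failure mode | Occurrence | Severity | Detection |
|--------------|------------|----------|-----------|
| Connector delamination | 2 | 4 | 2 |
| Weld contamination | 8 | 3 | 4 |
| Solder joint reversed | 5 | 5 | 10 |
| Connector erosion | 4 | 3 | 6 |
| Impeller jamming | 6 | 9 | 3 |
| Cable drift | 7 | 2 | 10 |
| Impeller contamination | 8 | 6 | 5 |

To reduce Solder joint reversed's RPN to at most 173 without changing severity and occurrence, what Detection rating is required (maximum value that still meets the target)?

Solder joint reversed: S=5, O=5, D=10 → current RPN = 250.
Fixed product = 25. Need 25 × D ≤ 173, so D ≤ 173/25 = 6.92.
Maximum integer Detection rating = 6 (gives RPN 150; D=7 would give 175 > 173).

6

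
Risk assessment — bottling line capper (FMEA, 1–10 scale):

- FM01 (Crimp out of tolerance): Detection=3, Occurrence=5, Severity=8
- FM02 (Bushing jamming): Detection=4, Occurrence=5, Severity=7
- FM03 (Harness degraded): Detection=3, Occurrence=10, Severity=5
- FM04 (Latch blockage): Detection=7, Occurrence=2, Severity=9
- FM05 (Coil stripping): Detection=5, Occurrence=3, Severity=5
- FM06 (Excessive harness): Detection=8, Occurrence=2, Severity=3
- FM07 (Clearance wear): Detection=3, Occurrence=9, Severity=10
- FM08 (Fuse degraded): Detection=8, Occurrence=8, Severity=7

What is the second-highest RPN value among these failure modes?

270

RPN = Severity × Occurrence × Detection:
  FM01: 8 × 5 × 3 = 120
  FM02: 7 × 5 × 4 = 140
  FM03: 5 × 10 × 3 = 150
  FM04: 9 × 2 × 7 = 126
  FM05: 5 × 3 × 5 = 75
  FM06: 3 × 2 × 8 = 48
  FM07: 10 × 9 × 3 = 270
  FM08: 7 × 8 × 8 = 448
Sorted descending: 448, 270, 150, 140, 126, 120, 75, 48.
The second-highest RPN is 270 (FM07).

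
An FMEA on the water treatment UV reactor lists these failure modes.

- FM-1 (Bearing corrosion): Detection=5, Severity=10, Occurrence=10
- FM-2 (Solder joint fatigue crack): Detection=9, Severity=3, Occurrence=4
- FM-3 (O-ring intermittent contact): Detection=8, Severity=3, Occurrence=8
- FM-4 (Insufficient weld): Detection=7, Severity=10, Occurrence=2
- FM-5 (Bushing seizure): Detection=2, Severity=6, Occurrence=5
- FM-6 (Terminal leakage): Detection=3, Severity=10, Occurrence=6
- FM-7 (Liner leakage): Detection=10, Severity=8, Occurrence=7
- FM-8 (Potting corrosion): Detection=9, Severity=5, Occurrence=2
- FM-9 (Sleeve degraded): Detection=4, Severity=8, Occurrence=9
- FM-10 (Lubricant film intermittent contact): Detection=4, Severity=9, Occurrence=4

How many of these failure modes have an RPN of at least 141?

6

RPN = Severity × Occurrence × Detection:
  FM-1: 10 × 10 × 5 = 500
  FM-2: 3 × 4 × 9 = 108
  FM-3: 3 × 8 × 8 = 192
  FM-4: 10 × 2 × 7 = 140
  FM-5: 6 × 5 × 2 = 60
  FM-6: 10 × 6 × 3 = 180
  FM-7: 8 × 7 × 10 = 560
  FM-8: 5 × 2 × 9 = 90
  FM-9: 8 × 9 × 4 = 288
  FM-10: 9 × 4 × 4 = 144
Modes with RPN ≥ 141: FM-1 (500), FM-3 (192), FM-6 (180), FM-7 (560), FM-9 (288), FM-10 (144) → 6.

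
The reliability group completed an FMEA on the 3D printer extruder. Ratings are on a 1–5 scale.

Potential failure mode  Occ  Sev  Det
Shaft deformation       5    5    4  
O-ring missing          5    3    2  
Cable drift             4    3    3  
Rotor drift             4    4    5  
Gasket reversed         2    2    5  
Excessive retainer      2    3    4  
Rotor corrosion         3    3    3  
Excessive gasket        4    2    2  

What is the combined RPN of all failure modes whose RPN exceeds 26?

RPN = Severity × Occurrence × Detection:
  Shaft deformation: 5 × 5 × 4 = 100
  O-ring missing: 3 × 5 × 2 = 30
  Cable drift: 3 × 4 × 3 = 36
  Rotor drift: 4 × 4 × 5 = 80
  Gasket reversed: 2 × 2 × 5 = 20
  Excessive retainer: 3 × 2 × 4 = 24
  Rotor corrosion: 3 × 3 × 3 = 27
  Excessive gasket: 2 × 4 × 2 = 16
RPN > 26: Shaft deformation (100), O-ring missing (30), Cable drift (36), Rotor drift (80), Rotor corrosion (27).
Sum: 100 + 30 + 36 + 80 + 27 = 273.

273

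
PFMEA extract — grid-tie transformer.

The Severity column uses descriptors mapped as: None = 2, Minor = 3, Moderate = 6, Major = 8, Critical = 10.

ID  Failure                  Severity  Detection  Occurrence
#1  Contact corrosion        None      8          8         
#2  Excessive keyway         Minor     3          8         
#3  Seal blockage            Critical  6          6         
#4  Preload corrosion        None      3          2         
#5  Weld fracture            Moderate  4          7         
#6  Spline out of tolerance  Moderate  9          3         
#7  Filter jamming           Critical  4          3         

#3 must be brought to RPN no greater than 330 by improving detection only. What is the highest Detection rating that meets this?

#3: S=10, O=6, D=6 → current RPN = 360.
Fixed product = 60. Need 60 × D ≤ 330, so D ≤ 330/60 = 5.50.
Maximum integer Detection rating = 5 (gives RPN 300; D=6 would give 360 > 330).

5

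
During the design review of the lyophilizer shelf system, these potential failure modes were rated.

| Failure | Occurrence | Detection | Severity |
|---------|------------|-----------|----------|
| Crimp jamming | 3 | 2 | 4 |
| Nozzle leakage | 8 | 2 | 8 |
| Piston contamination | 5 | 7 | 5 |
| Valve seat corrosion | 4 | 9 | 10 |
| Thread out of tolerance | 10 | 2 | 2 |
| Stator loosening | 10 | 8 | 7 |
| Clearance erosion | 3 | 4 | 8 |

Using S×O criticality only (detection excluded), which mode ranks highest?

Stator loosening

Criticality = Severity × Occurrence:
  Crimp jamming: 4 × 3 = 12
  Nozzle leakage: 8 × 8 = 64
  Piston contamination: 5 × 5 = 25
  Valve seat corrosion: 10 × 4 = 40
  Thread out of tolerance: 2 × 10 = 20
  Stator loosening: 7 × 10 = 70
  Clearance erosion: 8 × 3 = 24
Highest criticality is 70 → Stator loosening.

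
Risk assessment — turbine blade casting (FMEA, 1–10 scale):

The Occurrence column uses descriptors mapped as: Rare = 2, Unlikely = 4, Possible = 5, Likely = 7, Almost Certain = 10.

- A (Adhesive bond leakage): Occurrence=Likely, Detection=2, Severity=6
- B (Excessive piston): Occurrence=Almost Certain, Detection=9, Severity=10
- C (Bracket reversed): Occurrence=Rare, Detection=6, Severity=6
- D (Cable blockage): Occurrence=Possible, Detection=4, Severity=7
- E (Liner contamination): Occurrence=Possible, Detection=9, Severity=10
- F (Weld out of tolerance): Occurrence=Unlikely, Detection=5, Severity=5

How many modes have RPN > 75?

5

RPN = Severity × Occurrence × Detection:
  A: 6 × 7 × 2 = 84
  B: 10 × 10 × 9 = 900
  C: 6 × 2 × 6 = 72
  D: 7 × 5 × 4 = 140
  E: 10 × 5 × 9 = 450
  F: 5 × 4 × 5 = 100
Modes with RPN > 75: A (84), B (900), D (140), E (450), F (100) → 5.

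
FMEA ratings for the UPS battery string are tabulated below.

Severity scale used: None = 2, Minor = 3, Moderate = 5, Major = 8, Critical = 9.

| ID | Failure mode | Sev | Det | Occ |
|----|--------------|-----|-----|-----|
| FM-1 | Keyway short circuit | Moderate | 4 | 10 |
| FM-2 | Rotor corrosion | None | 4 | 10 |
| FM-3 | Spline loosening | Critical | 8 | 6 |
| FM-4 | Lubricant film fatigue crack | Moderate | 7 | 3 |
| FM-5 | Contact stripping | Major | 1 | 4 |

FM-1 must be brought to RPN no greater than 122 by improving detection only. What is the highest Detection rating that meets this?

FM-1: S=5, O=10, D=4 → current RPN = 200.
Fixed product = 50. Need 50 × D ≤ 122, so D ≤ 122/50 = 2.44.
Maximum integer Detection rating = 2 (gives RPN 100; D=3 would give 150 > 122).

2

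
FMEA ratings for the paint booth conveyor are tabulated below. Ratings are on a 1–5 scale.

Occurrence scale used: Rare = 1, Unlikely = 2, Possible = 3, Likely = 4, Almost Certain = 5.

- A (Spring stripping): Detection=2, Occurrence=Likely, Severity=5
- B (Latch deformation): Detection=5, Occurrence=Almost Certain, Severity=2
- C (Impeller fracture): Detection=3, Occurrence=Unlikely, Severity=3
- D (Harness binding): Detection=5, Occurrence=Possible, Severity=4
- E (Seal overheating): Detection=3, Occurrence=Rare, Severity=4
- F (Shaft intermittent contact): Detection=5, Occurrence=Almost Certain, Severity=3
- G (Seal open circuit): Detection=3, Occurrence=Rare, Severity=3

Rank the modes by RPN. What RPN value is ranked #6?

12

RPN = Severity × Occurrence × Detection:
  A: 5 × 4 × 2 = 40
  B: 2 × 5 × 5 = 50
  C: 3 × 2 × 3 = 18
  D: 4 × 3 × 5 = 60
  E: 4 × 1 × 3 = 12
  F: 3 × 5 × 5 = 75
  G: 3 × 1 × 3 = 9
Sorted descending: 75, 60, 50, 40, 18, 12, 9.
The sixth-highest RPN is 12 (E).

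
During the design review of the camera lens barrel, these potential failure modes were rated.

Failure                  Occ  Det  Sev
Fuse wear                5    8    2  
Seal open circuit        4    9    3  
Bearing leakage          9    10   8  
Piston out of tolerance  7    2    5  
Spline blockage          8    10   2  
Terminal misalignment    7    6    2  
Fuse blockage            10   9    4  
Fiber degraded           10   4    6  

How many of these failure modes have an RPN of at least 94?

RPN = Severity × Occurrence × Detection:
  Fuse wear: 2 × 5 × 8 = 80
  Seal open circuit: 3 × 4 × 9 = 108
  Bearing leakage: 8 × 9 × 10 = 720
  Piston out of tolerance: 5 × 7 × 2 = 70
  Spline blockage: 2 × 8 × 10 = 160
  Terminal misalignment: 2 × 7 × 6 = 84
  Fuse blockage: 4 × 10 × 9 = 360
  Fiber degraded: 6 × 10 × 4 = 240
Modes with RPN ≥ 94: Seal open circuit (108), Bearing leakage (720), Spline blockage (160), Fuse blockage (360), Fiber degraded (240) → 5.

5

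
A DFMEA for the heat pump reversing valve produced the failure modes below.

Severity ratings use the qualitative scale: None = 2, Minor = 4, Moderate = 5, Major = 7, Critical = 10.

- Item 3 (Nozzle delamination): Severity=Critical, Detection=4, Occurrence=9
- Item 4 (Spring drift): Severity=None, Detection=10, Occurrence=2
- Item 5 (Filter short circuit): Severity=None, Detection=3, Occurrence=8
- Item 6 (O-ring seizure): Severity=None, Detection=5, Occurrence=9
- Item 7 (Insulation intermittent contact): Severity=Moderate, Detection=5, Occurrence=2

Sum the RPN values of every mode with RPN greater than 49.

500

RPN = Severity × Occurrence × Detection:
  Item 3: 10 × 9 × 4 = 360
  Item 4: 2 × 2 × 10 = 40
  Item 5: 2 × 8 × 3 = 48
  Item 6: 2 × 9 × 5 = 90
  Item 7: 5 × 2 × 5 = 50
RPN > 49: Item 3 (360), Item 6 (90), Item 7 (50).
Sum: 360 + 90 + 50 = 500.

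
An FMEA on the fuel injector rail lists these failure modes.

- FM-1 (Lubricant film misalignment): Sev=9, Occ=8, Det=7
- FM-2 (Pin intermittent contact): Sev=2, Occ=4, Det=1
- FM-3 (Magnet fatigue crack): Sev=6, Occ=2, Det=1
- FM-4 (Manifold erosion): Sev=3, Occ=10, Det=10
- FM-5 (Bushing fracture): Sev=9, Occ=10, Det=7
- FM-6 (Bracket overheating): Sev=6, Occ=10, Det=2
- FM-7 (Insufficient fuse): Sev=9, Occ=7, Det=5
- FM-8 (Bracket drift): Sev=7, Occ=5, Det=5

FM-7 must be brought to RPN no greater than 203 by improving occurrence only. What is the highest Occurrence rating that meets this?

FM-7: S=9, O=7, D=5 → current RPN = 315.
Fixed product = 45. Need 45 × O ≤ 203, so O ≤ 203/45 = 4.51.
Maximum integer Occurrence rating = 4 (gives RPN 180; O=5 would give 225 > 203).

4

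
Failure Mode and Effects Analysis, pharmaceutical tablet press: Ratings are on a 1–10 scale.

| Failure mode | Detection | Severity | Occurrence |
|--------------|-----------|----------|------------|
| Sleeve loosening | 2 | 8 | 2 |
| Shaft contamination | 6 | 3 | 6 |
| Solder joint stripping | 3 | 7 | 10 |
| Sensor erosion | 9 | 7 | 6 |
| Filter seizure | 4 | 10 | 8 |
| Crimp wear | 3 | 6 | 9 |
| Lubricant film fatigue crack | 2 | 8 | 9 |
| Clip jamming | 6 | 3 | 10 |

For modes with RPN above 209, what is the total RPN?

908

RPN = Severity × Occurrence × Detection:
  Sleeve loosening: 8 × 2 × 2 = 32
  Shaft contamination: 3 × 6 × 6 = 108
  Solder joint stripping: 7 × 10 × 3 = 210
  Sensor erosion: 7 × 6 × 9 = 378
  Filter seizure: 10 × 8 × 4 = 320
  Crimp wear: 6 × 9 × 3 = 162
  Lubricant film fatigue crack: 8 × 9 × 2 = 144
  Clip jamming: 3 × 10 × 6 = 180
RPN > 209: Solder joint stripping (210), Sensor erosion (378), Filter seizure (320).
Sum: 210 + 378 + 320 = 908.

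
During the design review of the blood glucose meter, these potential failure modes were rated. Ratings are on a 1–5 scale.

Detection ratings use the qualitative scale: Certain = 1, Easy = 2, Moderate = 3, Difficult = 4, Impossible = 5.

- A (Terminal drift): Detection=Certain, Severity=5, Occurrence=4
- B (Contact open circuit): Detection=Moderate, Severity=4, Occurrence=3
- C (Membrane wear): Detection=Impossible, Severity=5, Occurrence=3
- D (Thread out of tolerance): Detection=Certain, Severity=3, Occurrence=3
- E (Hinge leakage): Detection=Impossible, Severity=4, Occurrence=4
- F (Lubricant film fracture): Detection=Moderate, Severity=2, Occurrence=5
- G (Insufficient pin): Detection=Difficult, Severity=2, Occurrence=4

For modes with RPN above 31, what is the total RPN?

RPN = Severity × Occurrence × Detection:
  A: 5 × 4 × 1 = 20
  B: 4 × 3 × 3 = 36
  C: 5 × 3 × 5 = 75
  D: 3 × 3 × 1 = 9
  E: 4 × 4 × 5 = 80
  F: 2 × 5 × 3 = 30
  G: 2 × 4 × 4 = 32
RPN > 31: B (36), C (75), E (80), G (32).
Sum: 36 + 75 + 80 + 32 = 223.

223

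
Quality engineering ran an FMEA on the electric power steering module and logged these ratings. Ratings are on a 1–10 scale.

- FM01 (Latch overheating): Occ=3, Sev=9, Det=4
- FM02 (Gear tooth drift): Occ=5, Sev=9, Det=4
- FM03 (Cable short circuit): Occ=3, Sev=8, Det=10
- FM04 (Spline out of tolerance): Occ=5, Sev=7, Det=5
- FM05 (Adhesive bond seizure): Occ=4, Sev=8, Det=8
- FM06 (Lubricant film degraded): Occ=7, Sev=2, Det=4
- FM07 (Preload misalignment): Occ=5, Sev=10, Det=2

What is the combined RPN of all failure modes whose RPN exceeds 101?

RPN = Severity × Occurrence × Detection:
  FM01: 9 × 3 × 4 = 108
  FM02: 9 × 5 × 4 = 180
  FM03: 8 × 3 × 10 = 240
  FM04: 7 × 5 × 5 = 175
  FM05: 8 × 4 × 8 = 256
  FM06: 2 × 7 × 4 = 56
  FM07: 10 × 5 × 2 = 100
RPN > 101: FM01 (108), FM02 (180), FM03 (240), FM04 (175), FM05 (256).
Sum: 108 + 180 + 240 + 175 + 256 = 959.

959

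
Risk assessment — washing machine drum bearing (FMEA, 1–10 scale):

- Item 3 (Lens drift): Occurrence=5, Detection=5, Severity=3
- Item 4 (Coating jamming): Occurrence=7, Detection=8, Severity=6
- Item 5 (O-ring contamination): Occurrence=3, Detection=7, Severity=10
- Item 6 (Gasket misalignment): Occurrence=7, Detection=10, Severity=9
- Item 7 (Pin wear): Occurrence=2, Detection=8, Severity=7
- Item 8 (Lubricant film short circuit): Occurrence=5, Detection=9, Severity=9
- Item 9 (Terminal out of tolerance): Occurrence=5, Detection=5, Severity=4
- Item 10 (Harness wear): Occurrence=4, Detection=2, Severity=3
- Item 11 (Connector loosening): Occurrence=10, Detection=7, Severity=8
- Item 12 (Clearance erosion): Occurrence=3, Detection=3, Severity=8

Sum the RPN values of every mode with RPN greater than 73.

RPN = Severity × Occurrence × Detection:
  Item 3: 3 × 5 × 5 = 75
  Item 4: 6 × 7 × 8 = 336
  Item 5: 10 × 3 × 7 = 210
  Item 6: 9 × 7 × 10 = 630
  Item 7: 7 × 2 × 8 = 112
  Item 8: 9 × 5 × 9 = 405
  Item 9: 4 × 5 × 5 = 100
  Item 10: 3 × 4 × 2 = 24
  Item 11: 8 × 10 × 7 = 560
  Item 12: 8 × 3 × 3 = 72
RPN > 73: Item 3 (75), Item 4 (336), Item 5 (210), Item 6 (630), Item 7 (112), Item 8 (405), Item 9 (100), Item 11 (560).
Sum: 75 + 336 + 210 + 630 + 112 + 405 + 100 + 560 = 2428.

2428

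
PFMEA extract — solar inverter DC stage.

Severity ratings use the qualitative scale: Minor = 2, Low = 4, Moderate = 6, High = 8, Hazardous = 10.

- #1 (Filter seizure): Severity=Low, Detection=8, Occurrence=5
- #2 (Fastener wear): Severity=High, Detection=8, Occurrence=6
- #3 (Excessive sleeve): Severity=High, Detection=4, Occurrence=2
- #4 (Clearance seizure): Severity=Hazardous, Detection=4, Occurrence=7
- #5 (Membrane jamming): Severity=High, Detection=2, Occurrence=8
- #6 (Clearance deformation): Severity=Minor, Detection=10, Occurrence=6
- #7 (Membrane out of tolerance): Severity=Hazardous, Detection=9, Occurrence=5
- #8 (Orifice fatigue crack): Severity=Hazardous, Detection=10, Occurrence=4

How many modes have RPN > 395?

RPN = Severity × Occurrence × Detection:
  #1: 4 × 5 × 8 = 160
  #2: 8 × 6 × 8 = 384
  #3: 8 × 2 × 4 = 64
  #4: 10 × 7 × 4 = 280
  #5: 8 × 8 × 2 = 128
  #6: 2 × 6 × 10 = 120
  #7: 10 × 5 × 9 = 450
  #8: 10 × 4 × 10 = 400
Modes with RPN > 395: #7 (450), #8 (400) → 2.

2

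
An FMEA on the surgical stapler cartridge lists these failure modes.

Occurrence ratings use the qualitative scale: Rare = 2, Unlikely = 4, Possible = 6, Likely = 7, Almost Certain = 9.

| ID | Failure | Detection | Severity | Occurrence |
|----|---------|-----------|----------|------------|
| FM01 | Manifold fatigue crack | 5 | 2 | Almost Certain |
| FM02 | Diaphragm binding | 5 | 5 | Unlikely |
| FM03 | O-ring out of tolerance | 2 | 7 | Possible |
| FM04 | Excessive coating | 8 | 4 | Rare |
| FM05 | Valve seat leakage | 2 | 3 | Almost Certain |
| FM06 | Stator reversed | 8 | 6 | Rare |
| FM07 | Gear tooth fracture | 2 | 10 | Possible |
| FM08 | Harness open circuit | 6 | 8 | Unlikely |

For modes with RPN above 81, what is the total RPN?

RPN = Severity × Occurrence × Detection:
  FM01: 2 × 9 × 5 = 90
  FM02: 5 × 4 × 5 = 100
  FM03: 7 × 6 × 2 = 84
  FM04: 4 × 2 × 8 = 64
  FM05: 3 × 9 × 2 = 54
  FM06: 6 × 2 × 8 = 96
  FM07: 10 × 6 × 2 = 120
  FM08: 8 × 4 × 6 = 192
RPN > 81: FM01 (90), FM02 (100), FM03 (84), FM06 (96), FM07 (120), FM08 (192).
Sum: 90 + 100 + 84 + 96 + 120 + 192 = 682.

682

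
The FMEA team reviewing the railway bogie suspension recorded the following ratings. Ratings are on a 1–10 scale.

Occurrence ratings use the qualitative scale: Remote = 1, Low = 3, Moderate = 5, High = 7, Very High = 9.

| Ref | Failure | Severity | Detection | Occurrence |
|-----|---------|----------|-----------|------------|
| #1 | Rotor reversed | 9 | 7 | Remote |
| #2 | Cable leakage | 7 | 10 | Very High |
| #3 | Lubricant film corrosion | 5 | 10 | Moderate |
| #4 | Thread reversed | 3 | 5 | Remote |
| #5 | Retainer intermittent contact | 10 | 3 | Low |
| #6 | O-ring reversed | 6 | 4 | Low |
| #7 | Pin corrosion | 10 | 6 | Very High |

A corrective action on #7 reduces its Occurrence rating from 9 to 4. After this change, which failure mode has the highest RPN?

#2

RPN = Severity × Occurrence × Detection:
  #1: 9 × 1 × 7 = 63
  #2: 7 × 9 × 10 = 630
  #3: 5 × 5 × 10 = 250
  #4: 3 × 1 × 5 = 15
  #5: 10 × 3 × 3 = 90
  #6: 6 × 3 × 4 = 72
  #7: 10 × 9 × 6 = 540
After action: #7 → 10 × 4 × 6 = 240.
Revised RPNs: #2=630, #3=250, #7=240, #5=90, #6=72, #1=63, #4=15.
Highest is now #2 (630).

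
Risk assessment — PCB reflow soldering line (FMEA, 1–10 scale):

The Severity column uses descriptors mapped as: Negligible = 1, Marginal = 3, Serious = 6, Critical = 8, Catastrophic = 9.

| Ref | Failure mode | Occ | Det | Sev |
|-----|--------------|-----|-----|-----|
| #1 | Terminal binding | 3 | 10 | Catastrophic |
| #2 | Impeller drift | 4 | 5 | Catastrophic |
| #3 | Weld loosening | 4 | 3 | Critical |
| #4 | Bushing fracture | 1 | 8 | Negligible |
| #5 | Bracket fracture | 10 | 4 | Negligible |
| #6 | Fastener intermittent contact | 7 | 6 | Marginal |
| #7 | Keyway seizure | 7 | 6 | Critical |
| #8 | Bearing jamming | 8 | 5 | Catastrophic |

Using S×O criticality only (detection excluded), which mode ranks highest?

#8

Criticality = Severity × Occurrence:
  #1: 9 × 3 = 27
  #2: 9 × 4 = 36
  #3: 8 × 4 = 32
  #4: 1 × 1 = 1
  #5: 1 × 10 = 10
  #6: 3 × 7 = 21
  #7: 8 × 7 = 56
  #8: 9 × 8 = 72
Highest criticality is 72 → #8.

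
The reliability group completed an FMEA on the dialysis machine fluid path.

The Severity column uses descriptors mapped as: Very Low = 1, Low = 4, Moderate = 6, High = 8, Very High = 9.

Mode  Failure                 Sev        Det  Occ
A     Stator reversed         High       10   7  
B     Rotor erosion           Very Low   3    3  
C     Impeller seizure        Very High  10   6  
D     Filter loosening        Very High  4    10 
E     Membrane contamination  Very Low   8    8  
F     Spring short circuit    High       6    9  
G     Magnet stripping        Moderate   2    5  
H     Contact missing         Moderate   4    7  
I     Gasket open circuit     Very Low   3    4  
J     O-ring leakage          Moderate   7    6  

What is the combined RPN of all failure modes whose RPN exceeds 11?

RPN = Severity × Occurrence × Detection:
  A: 8 × 7 × 10 = 560
  B: 1 × 3 × 3 = 9
  C: 9 × 6 × 10 = 540
  D: 9 × 10 × 4 = 360
  E: 1 × 8 × 8 = 64
  F: 8 × 9 × 6 = 432
  G: 6 × 5 × 2 = 60
  H: 6 × 7 × 4 = 168
  I: 1 × 4 × 3 = 12
  J: 6 × 6 × 7 = 252
RPN > 11: A (560), C (540), D (360), E (64), F (432), G (60), H (168), I (12), J (252).
Sum: 560 + 540 + 360 + 64 + 432 + 60 + 168 + 12 + 252 = 2448.

2448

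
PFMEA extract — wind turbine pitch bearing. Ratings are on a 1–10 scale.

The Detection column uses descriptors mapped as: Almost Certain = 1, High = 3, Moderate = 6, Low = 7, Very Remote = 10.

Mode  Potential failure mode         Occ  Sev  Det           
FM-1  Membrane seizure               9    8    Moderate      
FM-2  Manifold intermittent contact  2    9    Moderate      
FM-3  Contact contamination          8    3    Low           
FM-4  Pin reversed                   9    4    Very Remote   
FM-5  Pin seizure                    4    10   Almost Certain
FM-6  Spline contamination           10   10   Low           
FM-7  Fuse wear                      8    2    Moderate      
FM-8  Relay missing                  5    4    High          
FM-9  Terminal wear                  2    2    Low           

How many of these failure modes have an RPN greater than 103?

5

RPN = Severity × Occurrence × Detection:
  FM-1: 8 × 9 × 6 = 432
  FM-2: 9 × 2 × 6 = 108
  FM-3: 3 × 8 × 7 = 168
  FM-4: 4 × 9 × 10 = 360
  FM-5: 10 × 4 × 1 = 40
  FM-6: 10 × 10 × 7 = 700
  FM-7: 2 × 8 × 6 = 96
  FM-8: 4 × 5 × 3 = 60
  FM-9: 2 × 2 × 7 = 28
Modes with RPN > 103: FM-1 (432), FM-2 (108), FM-3 (168), FM-4 (360), FM-6 (700) → 5.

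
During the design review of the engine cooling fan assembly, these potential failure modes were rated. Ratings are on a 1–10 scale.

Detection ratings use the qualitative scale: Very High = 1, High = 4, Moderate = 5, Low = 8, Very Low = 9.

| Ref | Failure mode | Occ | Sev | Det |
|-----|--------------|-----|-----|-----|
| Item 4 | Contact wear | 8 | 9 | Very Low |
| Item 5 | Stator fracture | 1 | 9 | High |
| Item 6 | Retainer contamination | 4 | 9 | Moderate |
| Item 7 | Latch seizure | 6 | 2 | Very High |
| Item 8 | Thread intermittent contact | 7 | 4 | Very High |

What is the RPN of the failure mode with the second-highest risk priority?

180

RPN = Severity × Occurrence × Detection:
  Item 4: 9 × 8 × 9 = 648
  Item 5: 9 × 1 × 4 = 36
  Item 6: 9 × 4 × 5 = 180
  Item 7: 2 × 6 × 1 = 12
  Item 8: 4 × 7 × 1 = 28
Sorted descending: 648, 180, 36, 28, 12.
The second-highest RPN is 180 (Item 6).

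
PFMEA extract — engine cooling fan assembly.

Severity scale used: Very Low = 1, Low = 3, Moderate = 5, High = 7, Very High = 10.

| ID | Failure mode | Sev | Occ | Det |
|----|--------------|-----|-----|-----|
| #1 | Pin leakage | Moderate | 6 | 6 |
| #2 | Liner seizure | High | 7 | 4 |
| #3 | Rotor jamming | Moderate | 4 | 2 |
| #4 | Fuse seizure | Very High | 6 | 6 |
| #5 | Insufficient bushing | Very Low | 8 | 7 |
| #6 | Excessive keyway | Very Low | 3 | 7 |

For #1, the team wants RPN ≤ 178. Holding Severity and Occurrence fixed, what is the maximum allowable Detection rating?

5

#1: S=5, O=6, D=6 → current RPN = 180.
Fixed product = 30. Need 30 × D ≤ 178, so D ≤ 178/30 = 5.93.
Maximum integer Detection rating = 5 (gives RPN 150; D=6 would give 180 > 178).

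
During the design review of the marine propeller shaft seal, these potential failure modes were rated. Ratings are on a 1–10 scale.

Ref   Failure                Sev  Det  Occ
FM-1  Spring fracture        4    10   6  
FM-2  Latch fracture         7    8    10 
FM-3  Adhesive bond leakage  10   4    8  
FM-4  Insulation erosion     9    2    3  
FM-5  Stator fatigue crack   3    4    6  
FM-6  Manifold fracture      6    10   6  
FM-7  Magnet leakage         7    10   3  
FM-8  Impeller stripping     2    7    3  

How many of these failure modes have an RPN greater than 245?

RPN = Severity × Occurrence × Detection:
  FM-1: 4 × 6 × 10 = 240
  FM-2: 7 × 10 × 8 = 560
  FM-3: 10 × 8 × 4 = 320
  FM-4: 9 × 3 × 2 = 54
  FM-5: 3 × 6 × 4 = 72
  FM-6: 6 × 6 × 10 = 360
  FM-7: 7 × 3 × 10 = 210
  FM-8: 2 × 3 × 7 = 42
Modes with RPN > 245: FM-2 (560), FM-3 (320), FM-6 (360) → 3.

3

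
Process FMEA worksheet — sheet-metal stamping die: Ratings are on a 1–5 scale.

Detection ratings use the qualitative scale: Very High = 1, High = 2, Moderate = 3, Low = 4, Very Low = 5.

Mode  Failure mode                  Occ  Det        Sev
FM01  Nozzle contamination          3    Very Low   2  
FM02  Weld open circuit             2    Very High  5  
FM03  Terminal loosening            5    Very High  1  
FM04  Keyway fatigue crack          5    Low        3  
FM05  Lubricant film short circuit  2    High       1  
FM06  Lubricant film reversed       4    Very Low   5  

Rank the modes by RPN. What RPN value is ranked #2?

RPN = Severity × Occurrence × Detection:
  FM01: 2 × 3 × 5 = 30
  FM02: 5 × 2 × 1 = 10
  FM03: 1 × 5 × 1 = 5
  FM04: 3 × 5 × 4 = 60
  FM05: 1 × 2 × 2 = 4
  FM06: 5 × 4 × 5 = 100
Sorted descending: 100, 60, 30, 10, 5, 4.
The second-highest RPN is 60 (FM04).

60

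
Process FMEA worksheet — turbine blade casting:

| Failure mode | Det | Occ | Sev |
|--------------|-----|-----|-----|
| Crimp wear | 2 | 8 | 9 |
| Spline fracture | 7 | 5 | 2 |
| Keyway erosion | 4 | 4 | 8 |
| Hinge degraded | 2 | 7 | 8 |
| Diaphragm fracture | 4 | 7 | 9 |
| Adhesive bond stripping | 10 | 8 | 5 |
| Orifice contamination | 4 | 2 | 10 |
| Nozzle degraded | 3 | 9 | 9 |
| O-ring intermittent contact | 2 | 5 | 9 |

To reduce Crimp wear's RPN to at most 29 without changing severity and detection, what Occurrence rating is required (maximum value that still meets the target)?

1

Crimp wear: S=9, O=8, D=2 → current RPN = 144.
Fixed product = 18. Need 18 × O ≤ 29, so O ≤ 29/18 = 1.61.
Maximum integer Occurrence rating = 1 (gives RPN 18; O=2 would give 36 > 29).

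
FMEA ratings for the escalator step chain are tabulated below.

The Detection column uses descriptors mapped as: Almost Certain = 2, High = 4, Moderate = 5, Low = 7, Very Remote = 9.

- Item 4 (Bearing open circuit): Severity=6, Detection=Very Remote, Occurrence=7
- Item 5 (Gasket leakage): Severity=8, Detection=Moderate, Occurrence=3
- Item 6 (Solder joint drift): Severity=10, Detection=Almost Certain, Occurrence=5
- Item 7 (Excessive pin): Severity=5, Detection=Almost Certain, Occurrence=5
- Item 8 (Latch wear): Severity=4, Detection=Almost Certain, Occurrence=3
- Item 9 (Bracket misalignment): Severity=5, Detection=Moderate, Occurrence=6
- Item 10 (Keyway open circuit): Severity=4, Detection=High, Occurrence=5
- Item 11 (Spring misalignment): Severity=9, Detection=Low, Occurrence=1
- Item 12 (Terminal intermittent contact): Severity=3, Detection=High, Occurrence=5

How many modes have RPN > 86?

4

RPN = Severity × Occurrence × Detection:
  Item 4: 6 × 7 × 9 = 378
  Item 5: 8 × 3 × 5 = 120
  Item 6: 10 × 5 × 2 = 100
  Item 7: 5 × 5 × 2 = 50
  Item 8: 4 × 3 × 2 = 24
  Item 9: 5 × 6 × 5 = 150
  Item 10: 4 × 5 × 4 = 80
  Item 11: 9 × 1 × 7 = 63
  Item 12: 3 × 5 × 4 = 60
Modes with RPN > 86: Item 4 (378), Item 5 (120), Item 6 (100), Item 9 (150) → 4.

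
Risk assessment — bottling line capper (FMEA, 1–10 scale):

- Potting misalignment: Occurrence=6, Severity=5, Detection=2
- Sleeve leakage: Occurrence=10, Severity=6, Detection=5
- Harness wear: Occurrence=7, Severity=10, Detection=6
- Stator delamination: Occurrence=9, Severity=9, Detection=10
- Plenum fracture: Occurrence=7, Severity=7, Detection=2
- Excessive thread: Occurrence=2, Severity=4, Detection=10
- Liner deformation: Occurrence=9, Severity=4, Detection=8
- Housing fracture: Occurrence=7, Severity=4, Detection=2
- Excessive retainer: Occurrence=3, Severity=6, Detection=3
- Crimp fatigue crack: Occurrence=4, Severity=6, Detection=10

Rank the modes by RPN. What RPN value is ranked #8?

RPN = Severity × Occurrence × Detection:
  Potting misalignment: 5 × 6 × 2 = 60
  Sleeve leakage: 6 × 10 × 5 = 300
  Harness wear: 10 × 7 × 6 = 420
  Stator delamination: 9 × 9 × 10 = 810
  Plenum fracture: 7 × 7 × 2 = 98
  Excessive thread: 4 × 2 × 10 = 80
  Liner deformation: 4 × 9 × 8 = 288
  Housing fracture: 4 × 7 × 2 = 56
  Excessive retainer: 6 × 3 × 3 = 54
  Crimp fatigue crack: 6 × 4 × 10 = 240
Sorted descending: 810, 420, 300, 288, 240, 98, 80, 60, 56, 54.
The eighth-highest RPN is 60 (Potting misalignment).

60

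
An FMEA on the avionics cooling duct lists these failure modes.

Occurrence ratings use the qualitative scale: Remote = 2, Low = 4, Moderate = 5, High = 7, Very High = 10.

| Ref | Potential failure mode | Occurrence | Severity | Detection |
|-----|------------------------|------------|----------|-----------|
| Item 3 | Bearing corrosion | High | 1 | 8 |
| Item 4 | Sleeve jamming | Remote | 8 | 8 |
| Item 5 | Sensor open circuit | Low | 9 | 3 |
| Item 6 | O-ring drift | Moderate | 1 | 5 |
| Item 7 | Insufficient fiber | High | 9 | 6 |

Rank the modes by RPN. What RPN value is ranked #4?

56

RPN = Severity × Occurrence × Detection:
  Item 3: 1 × 7 × 8 = 56
  Item 4: 8 × 2 × 8 = 128
  Item 5: 9 × 4 × 3 = 108
  Item 6: 1 × 5 × 5 = 25
  Item 7: 9 × 7 × 6 = 378
Sorted descending: 378, 128, 108, 56, 25.
The fourth-highest RPN is 56 (Item 3).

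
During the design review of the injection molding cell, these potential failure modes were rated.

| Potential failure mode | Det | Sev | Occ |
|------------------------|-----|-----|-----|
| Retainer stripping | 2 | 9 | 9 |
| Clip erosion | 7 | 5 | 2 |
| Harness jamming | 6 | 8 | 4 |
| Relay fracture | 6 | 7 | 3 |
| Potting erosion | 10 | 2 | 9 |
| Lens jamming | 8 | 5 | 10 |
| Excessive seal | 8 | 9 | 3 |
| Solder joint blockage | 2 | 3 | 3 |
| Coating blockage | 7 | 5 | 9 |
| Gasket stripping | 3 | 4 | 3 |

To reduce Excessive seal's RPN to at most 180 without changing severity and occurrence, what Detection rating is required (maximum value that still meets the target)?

6

Excessive seal: S=9, O=3, D=8 → current RPN = 216.
Fixed product = 27. Need 27 × D ≤ 180, so D ≤ 180/27 = 6.67.
Maximum integer Detection rating = 6 (gives RPN 162; D=7 would give 189 > 180).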